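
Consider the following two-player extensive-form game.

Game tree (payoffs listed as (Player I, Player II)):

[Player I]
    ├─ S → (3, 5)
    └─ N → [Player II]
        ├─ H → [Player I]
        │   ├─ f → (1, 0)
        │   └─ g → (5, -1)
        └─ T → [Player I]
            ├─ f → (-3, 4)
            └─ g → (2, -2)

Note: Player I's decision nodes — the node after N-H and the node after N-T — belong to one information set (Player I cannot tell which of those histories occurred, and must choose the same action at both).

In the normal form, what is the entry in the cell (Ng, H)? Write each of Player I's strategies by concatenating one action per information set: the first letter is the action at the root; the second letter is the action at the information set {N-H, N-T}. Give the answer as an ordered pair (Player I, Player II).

(5, -1)

Trace the play path from the root:
  Player I plays N
  Player II plays H at [N]
  Player I plays g at [N-H]
→ terminal payoff (5, -1).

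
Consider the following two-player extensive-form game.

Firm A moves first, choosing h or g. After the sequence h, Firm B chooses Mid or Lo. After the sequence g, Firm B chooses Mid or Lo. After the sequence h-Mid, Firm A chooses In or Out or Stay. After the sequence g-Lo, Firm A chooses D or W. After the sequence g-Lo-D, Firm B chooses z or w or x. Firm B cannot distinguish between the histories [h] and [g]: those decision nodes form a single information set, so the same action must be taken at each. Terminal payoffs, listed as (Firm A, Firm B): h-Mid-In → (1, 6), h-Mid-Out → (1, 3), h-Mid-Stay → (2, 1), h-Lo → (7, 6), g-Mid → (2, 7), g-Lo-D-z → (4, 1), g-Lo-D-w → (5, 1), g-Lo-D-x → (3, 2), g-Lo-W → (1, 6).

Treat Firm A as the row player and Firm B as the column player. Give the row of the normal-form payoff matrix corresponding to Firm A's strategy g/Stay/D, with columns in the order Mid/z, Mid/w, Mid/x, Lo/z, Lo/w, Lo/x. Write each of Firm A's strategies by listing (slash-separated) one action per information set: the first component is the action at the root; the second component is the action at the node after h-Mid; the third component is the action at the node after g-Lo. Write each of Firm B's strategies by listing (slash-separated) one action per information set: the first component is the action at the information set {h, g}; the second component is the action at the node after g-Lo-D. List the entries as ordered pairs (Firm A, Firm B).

(2,7) (2,7) (2,7) (4,1) (5,1) (3,2)

vs Mid/z: Firm A plays g → Firm B plays Mid at [g] → (2, 7)
vs Mid/w: Firm A plays g → Firm B plays Mid at [g] → (2, 7)
vs Mid/x: Firm A plays g → Firm B plays Mid at [g] → (2, 7)
vs Lo/z: Firm A plays g → Firm B plays Lo at [g] → Firm A plays D at [g-Lo] → Firm B plays z at [g-Lo-D] → (4, 1)
vs Lo/w: Firm A plays g → Firm B plays Lo at [g] → Firm A plays D at [g-Lo] → Firm B plays w at [g-Lo-D] → (5, 1)
vs Lo/x: Firm A plays g → Firm B plays Lo at [g] → Firm A plays D at [g-Lo] → Firm B plays x at [g-Lo-D] → (3, 2)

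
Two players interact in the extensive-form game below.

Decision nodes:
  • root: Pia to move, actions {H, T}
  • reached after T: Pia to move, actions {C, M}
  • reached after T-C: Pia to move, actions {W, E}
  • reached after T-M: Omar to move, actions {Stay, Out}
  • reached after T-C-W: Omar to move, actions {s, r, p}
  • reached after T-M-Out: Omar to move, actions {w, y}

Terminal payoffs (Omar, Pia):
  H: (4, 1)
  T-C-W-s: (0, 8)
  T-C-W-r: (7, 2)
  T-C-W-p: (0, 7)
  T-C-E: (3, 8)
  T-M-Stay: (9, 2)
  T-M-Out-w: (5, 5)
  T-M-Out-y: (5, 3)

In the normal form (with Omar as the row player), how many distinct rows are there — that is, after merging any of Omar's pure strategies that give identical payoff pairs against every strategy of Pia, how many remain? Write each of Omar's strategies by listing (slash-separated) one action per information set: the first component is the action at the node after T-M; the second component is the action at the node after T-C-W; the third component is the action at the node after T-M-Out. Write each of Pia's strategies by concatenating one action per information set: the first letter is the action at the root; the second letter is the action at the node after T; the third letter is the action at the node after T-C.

9

Omar has 12 pure strategies: Stay/s/w, Stay/s/y, Stay/r/w, Stay/r/y, Stay/p/w, Stay/p/y, Out/s/w, Out/s/y, Out/r/w, Out/r/y, Out/p/w, Out/p/y. Columns: HCW, HCE, HMW, HME, TCW, TCE, TMW, TME.
{Stay/s/w, Stay/s/y} → row (4,1) (4,1) (4,1) (4,1) (0,8) (3,8) (9,2) (9,2)
{Stay/r/w, Stay/r/y} → row (4,1) (4,1) (4,1) (4,1) (7,2) (3,8) (9,2) (9,2)
{Stay/p/w, Stay/p/y} → row (4,1) (4,1) (4,1) (4,1) (0,7) (3,8) (9,2) (9,2)
{Out/s/w} → row (4,1) (4,1) (4,1) (4,1) (0,8) (3,8) (5,5) (5,5)
{Out/s/y} → row (4,1) (4,1) (4,1) (4,1) (0,8) (3,8) (5,3) (5,3)
{Out/r/w} → row (4,1) (4,1) (4,1) (4,1) (7,2) (3,8) (5,5) (5,5)
{Out/r/y} → row (4,1) (4,1) (4,1) (4,1) (7,2) (3,8) (5,3) (5,3)
{Out/p/w} → row (4,1) (4,1) (4,1) (4,1) (0,7) (3,8) (5,5) (5,5)
{Out/p/y} → row (4,1) (4,1) (4,1) (4,1) (0,7) (3,8) (5,3) (5,3)
That's 9 distinct rows out of 12 strategies.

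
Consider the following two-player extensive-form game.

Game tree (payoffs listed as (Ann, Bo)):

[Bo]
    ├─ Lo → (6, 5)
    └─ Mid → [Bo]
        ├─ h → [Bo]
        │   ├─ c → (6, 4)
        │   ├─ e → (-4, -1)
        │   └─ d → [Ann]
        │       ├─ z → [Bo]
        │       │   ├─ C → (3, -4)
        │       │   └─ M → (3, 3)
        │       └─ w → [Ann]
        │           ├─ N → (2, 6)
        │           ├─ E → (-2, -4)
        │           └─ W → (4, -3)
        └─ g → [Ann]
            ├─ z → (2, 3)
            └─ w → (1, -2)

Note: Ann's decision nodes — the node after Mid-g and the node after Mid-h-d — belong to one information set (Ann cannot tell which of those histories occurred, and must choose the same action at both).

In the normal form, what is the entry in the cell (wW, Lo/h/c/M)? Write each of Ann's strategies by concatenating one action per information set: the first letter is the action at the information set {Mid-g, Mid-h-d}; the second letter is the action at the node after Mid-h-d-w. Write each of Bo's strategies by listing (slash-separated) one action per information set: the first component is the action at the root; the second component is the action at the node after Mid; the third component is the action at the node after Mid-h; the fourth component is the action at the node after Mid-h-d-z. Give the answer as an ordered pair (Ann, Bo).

Trace the play path from the root:
  Bo plays Lo
→ terminal payoff (6, 5).
(Ann's choice at the information set {Mid-g, Mid-h-d} is never reached on this path, so it doesn't affect the outcome.)

(6, 5)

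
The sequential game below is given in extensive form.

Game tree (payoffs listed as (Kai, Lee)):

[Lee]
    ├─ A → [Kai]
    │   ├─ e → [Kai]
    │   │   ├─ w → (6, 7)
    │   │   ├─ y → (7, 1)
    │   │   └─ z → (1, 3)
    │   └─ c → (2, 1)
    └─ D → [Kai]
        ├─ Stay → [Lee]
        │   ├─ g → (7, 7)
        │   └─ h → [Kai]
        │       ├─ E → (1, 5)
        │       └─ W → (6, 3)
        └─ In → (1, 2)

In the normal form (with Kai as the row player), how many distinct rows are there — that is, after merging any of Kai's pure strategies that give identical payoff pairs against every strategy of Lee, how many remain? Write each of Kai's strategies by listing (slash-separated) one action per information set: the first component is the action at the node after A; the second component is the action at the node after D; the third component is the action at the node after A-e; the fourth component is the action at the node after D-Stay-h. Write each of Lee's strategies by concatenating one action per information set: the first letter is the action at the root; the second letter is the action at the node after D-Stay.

Kai has 24 pure strategies: e/Stay/w/E, e/Stay/w/W, e/Stay/y/E, e/Stay/y/W, e/Stay/z/E, e/Stay/z/W, e/In/w/E, e/In/w/W, e/In/y/E, e/In/y/W, e/In/z/E, e/In/z/W, c/Stay/w/E, c/Stay/w/W, c/Stay/y/E, c/Stay/y/W, c/Stay/z/E, c/Stay/z/W, c/In/w/E, c/In/w/W, c/In/y/E, c/In/y/W, c/In/z/E, c/In/z/W. Columns: Ag, Ah, Dg, Dh.
{e/Stay/w/E} → row (6,7) (6,7) (7,7) (1,5)
{e/Stay/w/W} → row (6,7) (6,7) (7,7) (6,3)
{e/Stay/y/E} → row (7,1) (7,1) (7,7) (1,5)
{e/Stay/y/W} → row (7,1) (7,1) (7,7) (6,3)
{e/Stay/z/E} → row (1,3) (1,3) (7,7) (1,5)
{e/Stay/z/W} → row (1,3) (1,3) (7,7) (6,3)
{e/In/w/E, e/In/w/W} → row (6,7) (6,7) (1,2) (1,2)
{e/In/y/E, e/In/y/W} → row (7,1) (7,1) (1,2) (1,2)
{e/In/z/E, e/In/z/W} → row (1,3) (1,3) (1,2) (1,2)
{c/Stay/w/E, c/Stay/y/E, c/Stay/z/E} → row (2,1) (2,1) (7,7) (1,5)
{c/Stay/w/W, c/Stay/y/W, c/Stay/z/W} → row (2,1) (2,1) (7,7) (6,3)
{c/In/w/E, c/In/w/W, c/In/y/E, c/In/y/W, c/In/z/E, c/In/z/W} → row (2,1) (2,1) (1,2) (1,2)
That's 12 distinct rows out of 24 strategies.

12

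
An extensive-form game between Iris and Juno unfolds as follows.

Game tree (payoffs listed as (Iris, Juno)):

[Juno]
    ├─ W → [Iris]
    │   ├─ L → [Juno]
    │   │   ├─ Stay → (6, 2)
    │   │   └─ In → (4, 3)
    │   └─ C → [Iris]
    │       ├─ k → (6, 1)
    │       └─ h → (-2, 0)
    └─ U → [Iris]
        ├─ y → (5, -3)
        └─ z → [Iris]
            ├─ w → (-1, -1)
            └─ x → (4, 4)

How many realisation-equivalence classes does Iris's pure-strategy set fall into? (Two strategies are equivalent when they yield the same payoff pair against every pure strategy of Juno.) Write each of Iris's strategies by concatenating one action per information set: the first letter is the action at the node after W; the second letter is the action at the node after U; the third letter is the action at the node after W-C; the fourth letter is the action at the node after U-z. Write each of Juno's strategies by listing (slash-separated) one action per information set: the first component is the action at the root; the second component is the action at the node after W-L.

9

Iris has 16 pure strategies: Lykw, Lykx, Lyhw, Lyhx, Lzkw, Lzkx, Lzhw, Lzhx, Cykw, Cykx, Cyhw, Cyhx, Czkw, Czkx, Czhw, Czhx. Columns: W/Stay, W/In, U/Stay, U/In.
{Lykw, Lykx, Lyhw, Lyhx} → row (6,2) (4,3) (5,-3) (5,-3)
{Lzkw, Lzhw} → row (6,2) (4,3) (-1,-1) (-1,-1)
{Lzkx, Lzhx} → row (6,2) (4,3) (4,4) (4,4)
{Cykw, Cykx} → row (6,1) (6,1) (5,-3) (5,-3)
{Cyhw, Cyhx} → row (-2,0) (-2,0) (5,-3) (5,-3)
{Czkw} → row (6,1) (6,1) (-1,-1) (-1,-1)
{Czkx} → row (6,1) (6,1) (4,4) (4,4)
{Czhw} → row (-2,0) (-2,0) (-1,-1) (-1,-1)
{Czhx} → row (-2,0) (-2,0) (4,4) (4,4)
That's 9 distinct rows out of 16 strategies.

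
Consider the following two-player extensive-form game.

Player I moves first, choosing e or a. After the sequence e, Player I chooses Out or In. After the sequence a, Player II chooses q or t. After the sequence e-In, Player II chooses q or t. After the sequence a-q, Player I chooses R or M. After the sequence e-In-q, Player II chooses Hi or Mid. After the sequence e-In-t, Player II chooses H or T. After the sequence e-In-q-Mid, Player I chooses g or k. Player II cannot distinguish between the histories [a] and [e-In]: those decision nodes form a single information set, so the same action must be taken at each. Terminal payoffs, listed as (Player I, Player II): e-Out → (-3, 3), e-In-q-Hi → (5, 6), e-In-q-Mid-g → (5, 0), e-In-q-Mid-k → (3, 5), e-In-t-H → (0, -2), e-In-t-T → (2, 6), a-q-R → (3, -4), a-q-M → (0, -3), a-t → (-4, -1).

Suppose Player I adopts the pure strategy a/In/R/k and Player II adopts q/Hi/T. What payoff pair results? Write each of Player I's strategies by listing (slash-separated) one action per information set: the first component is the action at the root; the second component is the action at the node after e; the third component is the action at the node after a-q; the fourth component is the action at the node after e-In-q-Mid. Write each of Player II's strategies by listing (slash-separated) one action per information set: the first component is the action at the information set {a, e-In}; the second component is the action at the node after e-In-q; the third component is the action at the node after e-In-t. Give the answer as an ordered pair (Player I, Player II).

(3, -4)

Trace the play path from the root:
  Player I plays a
  Player II plays q at [a]
  Player I plays R at [a-q]
→ terminal payoff (3, -4).
(Player I's choice at the node after e is never reached on this path, so it doesn't affect the outcome.)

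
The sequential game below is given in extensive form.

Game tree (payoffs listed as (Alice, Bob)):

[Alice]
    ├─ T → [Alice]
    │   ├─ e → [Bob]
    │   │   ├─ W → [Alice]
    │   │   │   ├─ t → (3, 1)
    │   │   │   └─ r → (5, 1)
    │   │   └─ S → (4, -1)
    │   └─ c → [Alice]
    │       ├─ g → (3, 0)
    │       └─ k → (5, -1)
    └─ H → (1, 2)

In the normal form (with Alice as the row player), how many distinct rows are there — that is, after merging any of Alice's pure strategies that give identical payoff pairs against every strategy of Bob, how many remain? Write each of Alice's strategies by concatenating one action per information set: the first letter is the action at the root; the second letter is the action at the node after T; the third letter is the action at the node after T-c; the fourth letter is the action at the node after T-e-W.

Alice has 16 pure strategies: Tegt, Tegr, Tekt, Tekr, Tcgt, Tcgr, Tckt, Tckr, Hegt, Hegr, Hekt, Hekr, Hcgt, Hcgr, Hckt, Hckr. Columns: W, S.
{Tegt, Tekt} → row (3,1) (4,-1)
{Tegr, Tekr} → row (5,1) (4,-1)
{Tcgt, Tcgr} → row (3,0) (3,0)
{Tckt, Tckr} → row (5,-1) (5,-1)
{Hegt, Hegr, Hekt, Hekr, Hcgt, Hcgr, Hckt, Hckr} → row (1,2) (1,2)
That's 5 distinct rows out of 16 strategies.

5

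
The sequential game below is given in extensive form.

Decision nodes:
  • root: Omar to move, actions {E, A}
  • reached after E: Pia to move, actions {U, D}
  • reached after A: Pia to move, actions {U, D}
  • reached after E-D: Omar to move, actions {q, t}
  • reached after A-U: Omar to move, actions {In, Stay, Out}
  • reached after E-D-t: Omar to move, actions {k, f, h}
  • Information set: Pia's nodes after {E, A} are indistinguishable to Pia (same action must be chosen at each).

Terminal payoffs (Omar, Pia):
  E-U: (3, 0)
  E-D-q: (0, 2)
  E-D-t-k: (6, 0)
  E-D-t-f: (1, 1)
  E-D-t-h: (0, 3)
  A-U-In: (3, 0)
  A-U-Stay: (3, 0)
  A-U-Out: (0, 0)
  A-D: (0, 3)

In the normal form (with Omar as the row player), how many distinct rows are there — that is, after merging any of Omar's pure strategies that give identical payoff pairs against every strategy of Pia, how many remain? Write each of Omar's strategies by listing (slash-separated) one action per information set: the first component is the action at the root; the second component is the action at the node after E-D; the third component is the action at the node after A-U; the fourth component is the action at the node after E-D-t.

5

Omar has 36 pure strategies: E/q/In/k, E/q/In/f, E/q/In/h, E/q/Stay/k, E/q/Stay/f, E/q/Stay/h, E/q/Out/k, E/q/Out/f, E/q/Out/h, E/t/In/k, E/t/In/f, E/t/In/h, E/t/Stay/k, E/t/Stay/f, E/t/Stay/h, E/t/Out/k, E/t/Out/f, E/t/Out/h, A/q/In/k, A/q/In/f, A/q/In/h, A/q/Stay/k, A/q/Stay/f, A/q/Stay/h, A/q/Out/k, A/q/Out/f, A/q/Out/h, A/t/In/k, A/t/In/f, A/t/In/h, A/t/Stay/k, A/t/Stay/f, A/t/Stay/h, A/t/Out/k, A/t/Out/f, A/t/Out/h. Columns: U, D.
{E/q/In/k, E/q/In/f, E/q/In/h, E/q/Stay/k, E/q/Stay/f, E/q/Stay/h, E/q/Out/k, E/q/Out/f, E/q/Out/h} → row (3,0) (0,2)
{E/t/In/k, E/t/Stay/k, E/t/Out/k} → row (3,0) (6,0)
{E/t/In/f, E/t/Stay/f, E/t/Out/f} → row (3,0) (1,1)
{E/t/In/h, E/t/Stay/h, E/t/Out/h, A/q/In/k, A/q/In/f, A/q/In/h, A/q/Stay/k, A/q/Stay/f, A/q/Stay/h, A/t/In/k, A/t/In/f, A/t/In/h, A/t/Stay/k, A/t/Stay/f, A/t/Stay/h} → row (3,0) (0,3)
{A/q/Out/k, A/q/Out/f, A/q/Out/h, A/t/Out/k, A/t/Out/f, A/t/Out/h} → row (0,0) (0,3)
That's 5 distinct rows out of 36 strategies.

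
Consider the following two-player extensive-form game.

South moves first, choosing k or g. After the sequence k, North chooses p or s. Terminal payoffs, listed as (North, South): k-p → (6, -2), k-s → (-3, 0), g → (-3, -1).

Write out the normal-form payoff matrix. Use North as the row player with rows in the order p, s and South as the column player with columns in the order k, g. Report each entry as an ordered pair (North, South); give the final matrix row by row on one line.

p: (6,-2) (-3,-1) | s: (-3,0) (-3,-1)

Row p: k→(6,-2), g→(-3,-1)
Row s: k→(-3,0), g→(-3,-1)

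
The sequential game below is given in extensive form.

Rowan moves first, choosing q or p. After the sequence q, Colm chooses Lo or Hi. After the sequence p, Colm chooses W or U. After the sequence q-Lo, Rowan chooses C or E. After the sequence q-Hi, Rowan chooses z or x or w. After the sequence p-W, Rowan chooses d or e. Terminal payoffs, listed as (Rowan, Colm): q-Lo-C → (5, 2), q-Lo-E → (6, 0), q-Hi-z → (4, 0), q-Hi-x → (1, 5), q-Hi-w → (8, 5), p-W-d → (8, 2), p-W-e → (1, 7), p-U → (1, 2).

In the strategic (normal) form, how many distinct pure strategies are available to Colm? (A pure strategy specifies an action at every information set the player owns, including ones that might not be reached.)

Colm owns the node after q with actions {Lo, Hi} — two choices.
Colm owns the node after p with actions {W, U} — two choices.
A pure strategy fixes one action at each information set independently, so the count is the product 2 × 2 = 4.
(For reference, Rowan has 24 pure strategies, giving a 4×24 normal-form matrix.)

4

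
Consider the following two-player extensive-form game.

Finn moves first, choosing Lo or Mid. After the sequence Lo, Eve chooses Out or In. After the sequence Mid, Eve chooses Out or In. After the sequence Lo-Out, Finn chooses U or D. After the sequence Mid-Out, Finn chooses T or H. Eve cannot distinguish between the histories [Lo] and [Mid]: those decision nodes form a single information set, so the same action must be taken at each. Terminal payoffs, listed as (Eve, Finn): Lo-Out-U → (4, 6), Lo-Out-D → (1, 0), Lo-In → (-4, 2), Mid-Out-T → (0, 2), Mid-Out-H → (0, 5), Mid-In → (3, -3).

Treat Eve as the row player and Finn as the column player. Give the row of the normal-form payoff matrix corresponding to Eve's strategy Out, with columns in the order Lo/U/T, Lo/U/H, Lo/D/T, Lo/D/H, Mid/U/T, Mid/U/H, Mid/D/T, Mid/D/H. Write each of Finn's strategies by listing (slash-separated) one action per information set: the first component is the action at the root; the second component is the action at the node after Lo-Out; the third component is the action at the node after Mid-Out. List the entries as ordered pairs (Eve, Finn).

vs Lo/U/T: Finn plays Lo → Eve plays Out at [Lo] → Finn plays U at [Lo-Out] → (4, 6)
vs Lo/U/H: Finn plays Lo → Eve plays Out at [Lo] → Finn plays U at [Lo-Out] → (4, 6)
vs Lo/D/T: Finn plays Lo → Eve plays Out at [Lo] → Finn plays D at [Lo-Out] → (1, 0)
vs Lo/D/H: Finn plays Lo → Eve plays Out at [Lo] → Finn plays D at [Lo-Out] → (1, 0)
vs Mid/U/T: Finn plays Mid → Eve plays Out at [Mid] → Finn plays T at [Mid-Out] → (0, 2)
vs Mid/U/H: Finn plays Mid → Eve plays Out at [Mid] → Finn plays H at [Mid-Out] → (0, 5)
vs Mid/D/T: Finn plays Mid → Eve plays Out at [Mid] → Finn plays T at [Mid-Out] → (0, 2)
vs Mid/D/H: Finn plays Mid → Eve plays Out at [Mid] → Finn plays H at [Mid-Out] → (0, 5)

(4,6) (4,6) (1,0) (1,0) (0,2) (0,5) (0,2) (0,5)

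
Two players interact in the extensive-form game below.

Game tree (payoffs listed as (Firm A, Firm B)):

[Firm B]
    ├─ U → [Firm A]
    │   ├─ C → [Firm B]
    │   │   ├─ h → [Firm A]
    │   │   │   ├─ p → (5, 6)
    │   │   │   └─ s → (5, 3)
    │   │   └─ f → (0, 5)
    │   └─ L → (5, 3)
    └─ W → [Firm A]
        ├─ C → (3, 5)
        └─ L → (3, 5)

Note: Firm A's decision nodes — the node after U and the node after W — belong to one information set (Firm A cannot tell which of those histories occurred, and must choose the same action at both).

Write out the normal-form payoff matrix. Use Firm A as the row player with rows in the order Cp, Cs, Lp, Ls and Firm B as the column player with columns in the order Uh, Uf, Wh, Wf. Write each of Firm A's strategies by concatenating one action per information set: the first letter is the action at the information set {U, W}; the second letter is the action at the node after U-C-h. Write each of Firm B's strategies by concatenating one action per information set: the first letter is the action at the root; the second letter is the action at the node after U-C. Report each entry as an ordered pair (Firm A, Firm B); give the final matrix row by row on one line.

Cp: (5,6) (0,5) (3,5) (3,5) | Cs: (5,3) (0,5) (3,5) (3,5) | Lp: (5,3) (5,3) (3,5) (3,5) | Ls: (5,3) (5,3) (3,5) (3,5)

Row Cp: Uh→(5,6), Uf→(0,5), Wh→(3,5), Wf→(3,5)
Row Cs: Uh→(5,3), Uf→(0,5), Wh→(3,5), Wf→(3,5)
Row Lp: Uh→(5,3), Uf→(5,3), Wh→(3,5), Wf→(3,5)
Row Ls: Uh→(5,3), Uf→(5,3), Wh→(3,5), Wf→(3,5)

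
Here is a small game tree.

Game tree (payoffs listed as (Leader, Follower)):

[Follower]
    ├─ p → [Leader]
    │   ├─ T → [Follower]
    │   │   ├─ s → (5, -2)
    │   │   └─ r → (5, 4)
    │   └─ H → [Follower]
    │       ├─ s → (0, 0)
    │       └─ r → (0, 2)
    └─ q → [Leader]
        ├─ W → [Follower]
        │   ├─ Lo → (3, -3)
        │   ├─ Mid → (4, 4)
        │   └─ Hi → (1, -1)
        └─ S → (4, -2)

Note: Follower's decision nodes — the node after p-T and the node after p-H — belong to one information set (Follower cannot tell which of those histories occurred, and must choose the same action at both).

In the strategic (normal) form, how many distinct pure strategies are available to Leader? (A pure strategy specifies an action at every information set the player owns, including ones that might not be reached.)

Leader owns the node after p with actions {T, H} — two choices.
Leader owns the node after q with actions {W, S} — two choices.
A pure strategy fixes one action at each information set independently, so the count is the product 2 × 2 = 4.

4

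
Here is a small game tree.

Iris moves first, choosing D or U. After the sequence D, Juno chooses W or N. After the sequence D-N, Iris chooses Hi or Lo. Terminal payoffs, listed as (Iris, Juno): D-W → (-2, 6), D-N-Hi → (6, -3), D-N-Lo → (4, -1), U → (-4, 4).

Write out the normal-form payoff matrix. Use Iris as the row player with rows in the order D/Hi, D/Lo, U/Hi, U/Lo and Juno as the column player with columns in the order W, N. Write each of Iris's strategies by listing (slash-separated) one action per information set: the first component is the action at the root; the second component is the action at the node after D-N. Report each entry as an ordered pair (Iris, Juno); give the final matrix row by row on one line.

            W        N
D/Hi   (-2,6)   (6,-3)
D/Lo   (-2,6)   (4,-1)
U/Hi   (-4,4)   (-4,4)
U/Lo   (-4,4)   (-4,4)

D/Hi: (-2,6) (6,-3) | D/Lo: (-2,6) (4,-1) | U/Hi: (-4,4) (-4,4) | U/Lo: (-4,4) (-4,4)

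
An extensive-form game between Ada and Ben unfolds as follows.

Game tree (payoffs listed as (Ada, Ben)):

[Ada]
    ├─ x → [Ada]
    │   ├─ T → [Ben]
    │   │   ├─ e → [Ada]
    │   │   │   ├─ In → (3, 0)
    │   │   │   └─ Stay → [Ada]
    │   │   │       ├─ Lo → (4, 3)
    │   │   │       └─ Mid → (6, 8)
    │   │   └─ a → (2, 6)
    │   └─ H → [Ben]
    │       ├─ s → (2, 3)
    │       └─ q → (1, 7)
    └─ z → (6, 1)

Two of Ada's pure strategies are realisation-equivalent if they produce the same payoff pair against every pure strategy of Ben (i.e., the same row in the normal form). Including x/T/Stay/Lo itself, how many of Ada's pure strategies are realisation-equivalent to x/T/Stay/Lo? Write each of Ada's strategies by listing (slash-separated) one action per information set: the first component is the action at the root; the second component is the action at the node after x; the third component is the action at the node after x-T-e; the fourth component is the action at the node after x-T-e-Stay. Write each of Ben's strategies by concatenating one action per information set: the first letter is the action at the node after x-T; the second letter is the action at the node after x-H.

Row for x/T/Stay/Lo (columns es, eq, as, aq): (4,3) (4,3) (2,6) (2,6).
Every one of Ada's information sets is on the play path for some reply by Ben when Ada follows x/T/Stay/Lo.
Changing the action at any of them therefore changes at least one column, so only x/T/Stay/Lo itself gives this row.

1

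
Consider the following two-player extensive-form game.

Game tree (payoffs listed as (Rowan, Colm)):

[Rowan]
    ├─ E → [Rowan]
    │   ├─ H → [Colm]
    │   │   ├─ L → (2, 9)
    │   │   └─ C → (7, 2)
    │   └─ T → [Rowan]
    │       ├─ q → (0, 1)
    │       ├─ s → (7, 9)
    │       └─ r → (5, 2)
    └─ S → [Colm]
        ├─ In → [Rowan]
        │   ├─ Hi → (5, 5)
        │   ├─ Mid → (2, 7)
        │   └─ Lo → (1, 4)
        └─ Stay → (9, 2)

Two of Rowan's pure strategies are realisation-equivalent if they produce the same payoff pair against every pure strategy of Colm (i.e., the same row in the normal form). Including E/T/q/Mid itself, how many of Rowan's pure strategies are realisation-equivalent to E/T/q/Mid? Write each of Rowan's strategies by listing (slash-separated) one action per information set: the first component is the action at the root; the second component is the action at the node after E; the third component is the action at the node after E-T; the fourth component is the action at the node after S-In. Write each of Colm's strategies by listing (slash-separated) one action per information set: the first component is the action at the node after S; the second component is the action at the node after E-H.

3

Row for E/T/q/Mid (columns In/L, In/C, Stay/L, Stay/C): (0,1) (0,1) (0,1) (0,1).
Under E/T/q/Mid, Rowan's choice at the node after S-In can never be reached regardless of what Colm does, so varying those choices leaves every outcome unchanged.
Holding the reachable choices fixed and varying the unreachable one freely already gives 3 equivalent strategies.
No other strategy reproduces this row, so those 3 are the full class: E/T/q/Hi, E/T/q/Mid, E/T/q/Lo.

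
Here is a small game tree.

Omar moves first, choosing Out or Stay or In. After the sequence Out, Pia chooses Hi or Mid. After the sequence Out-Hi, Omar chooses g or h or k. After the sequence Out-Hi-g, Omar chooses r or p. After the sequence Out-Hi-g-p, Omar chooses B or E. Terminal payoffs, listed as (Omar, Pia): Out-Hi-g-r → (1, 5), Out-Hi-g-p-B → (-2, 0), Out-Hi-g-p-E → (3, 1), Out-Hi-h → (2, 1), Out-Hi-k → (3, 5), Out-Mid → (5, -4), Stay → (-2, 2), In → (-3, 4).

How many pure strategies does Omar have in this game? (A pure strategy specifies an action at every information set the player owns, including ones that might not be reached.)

36

Omar owns the root with actions {Out, Stay, In} — three choices.
Omar owns the node after Out-Hi with actions {g, h, k} — three choices.
Omar owns the node after Out-Hi-g with actions {r, p} — two choices.
Omar owns the node after Out-Hi-g-p with actions {B, E} — two choices.
A pure strategy fixes one action at each information set independently, so the count is the product 3 × 3 × 2 × 2 = 36.
(For reference, Pia has 2 pure strategies, giving a 36×2 normal-form matrix.)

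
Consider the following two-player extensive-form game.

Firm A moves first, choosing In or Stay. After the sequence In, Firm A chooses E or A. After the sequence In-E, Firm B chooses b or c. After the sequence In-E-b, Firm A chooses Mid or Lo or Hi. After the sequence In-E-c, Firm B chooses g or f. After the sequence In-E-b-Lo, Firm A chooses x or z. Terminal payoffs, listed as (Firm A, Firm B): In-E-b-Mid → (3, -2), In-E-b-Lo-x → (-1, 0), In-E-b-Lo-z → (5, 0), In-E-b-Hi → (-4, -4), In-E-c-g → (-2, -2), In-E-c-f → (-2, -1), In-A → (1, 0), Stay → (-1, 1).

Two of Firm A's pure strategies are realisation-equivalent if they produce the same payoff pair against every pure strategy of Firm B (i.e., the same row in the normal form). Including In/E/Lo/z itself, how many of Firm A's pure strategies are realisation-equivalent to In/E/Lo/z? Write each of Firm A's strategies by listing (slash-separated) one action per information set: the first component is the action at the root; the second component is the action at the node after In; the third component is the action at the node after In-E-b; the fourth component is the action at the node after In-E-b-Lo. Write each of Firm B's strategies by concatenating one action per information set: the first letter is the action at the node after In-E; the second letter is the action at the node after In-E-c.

1

Row for In/E/Lo/z (columns bg, bf, cg, cf): (5,0) (5,0) (-2,-2) (-2,-1).
Every one of Firm A's information sets is on the play path for some reply by Firm B when Firm A follows In/E/Lo/z.
Changing the action at any of them therefore changes at least one column, so only In/E/Lo/z itself gives this row.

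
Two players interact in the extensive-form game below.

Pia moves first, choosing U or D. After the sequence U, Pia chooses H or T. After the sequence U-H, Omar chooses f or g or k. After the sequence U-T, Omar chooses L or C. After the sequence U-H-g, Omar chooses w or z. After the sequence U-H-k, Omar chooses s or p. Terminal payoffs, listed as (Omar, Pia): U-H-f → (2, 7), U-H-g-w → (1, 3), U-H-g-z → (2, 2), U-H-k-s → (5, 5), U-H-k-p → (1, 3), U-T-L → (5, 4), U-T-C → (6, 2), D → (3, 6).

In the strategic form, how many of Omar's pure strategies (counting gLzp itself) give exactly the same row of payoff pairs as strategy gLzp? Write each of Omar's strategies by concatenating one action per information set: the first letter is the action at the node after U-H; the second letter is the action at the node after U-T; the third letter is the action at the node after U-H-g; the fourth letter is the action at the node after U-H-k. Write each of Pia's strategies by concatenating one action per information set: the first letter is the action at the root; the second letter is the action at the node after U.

2

Row for gLzp (columns UH, UT, DH, DT): (2,2) (5,4) (3,6) (3,6).
Under gLzp, Omar's choice at the node after U-H-k can never be reached regardless of what Pia does, so varying those choices leaves every outcome unchanged.
Holding the reachable choices fixed and varying the unreachable one freely already gives 2 equivalent strategies.
No other strategy reproduces this row, so those 2 are the full class: gLzs, gLzp.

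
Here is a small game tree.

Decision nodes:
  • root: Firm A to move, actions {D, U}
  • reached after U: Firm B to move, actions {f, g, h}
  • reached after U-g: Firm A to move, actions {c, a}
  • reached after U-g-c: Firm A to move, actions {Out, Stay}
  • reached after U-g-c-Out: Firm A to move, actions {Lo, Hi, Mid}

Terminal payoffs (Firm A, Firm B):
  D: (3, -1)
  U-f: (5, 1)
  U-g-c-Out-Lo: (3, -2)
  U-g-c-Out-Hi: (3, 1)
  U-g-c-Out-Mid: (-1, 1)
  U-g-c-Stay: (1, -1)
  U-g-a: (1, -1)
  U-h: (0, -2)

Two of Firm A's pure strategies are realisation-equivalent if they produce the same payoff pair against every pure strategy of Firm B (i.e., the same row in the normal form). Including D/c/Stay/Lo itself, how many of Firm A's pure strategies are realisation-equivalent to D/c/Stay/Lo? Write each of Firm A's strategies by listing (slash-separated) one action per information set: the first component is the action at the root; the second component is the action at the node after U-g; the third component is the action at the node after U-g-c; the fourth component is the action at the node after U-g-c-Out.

12

Row for D/c/Stay/Lo (columns f, g, h): (3,-1) (3,-1) (3,-1).
Under D/c/Stay/Lo, Firm A's choice at the node after U-g and at the node after U-g-c and at the node after U-g-c-Out can never be reached regardless of what Firm B does, so varying those choices leaves every outcome unchanged.
Holding the reachable choices fixed and varying the unreachable ones freely already gives 2 × 2 × 3 = 12 equivalent strategies.
No other strategy reproduces this row, so those 12 are the full class: D/c/Out/Lo, D/c/Out/Hi, D/c/Out/Mid, D/c/Stay/Lo, D/c/Stay/Hi, D/c/Stay/Mid, D/a/Out/Lo, D/a/Out/Hi, D/a/Out/Mid, D/a/Stay/Lo, D/a/Stay/Hi, D/a/Stay/Mid.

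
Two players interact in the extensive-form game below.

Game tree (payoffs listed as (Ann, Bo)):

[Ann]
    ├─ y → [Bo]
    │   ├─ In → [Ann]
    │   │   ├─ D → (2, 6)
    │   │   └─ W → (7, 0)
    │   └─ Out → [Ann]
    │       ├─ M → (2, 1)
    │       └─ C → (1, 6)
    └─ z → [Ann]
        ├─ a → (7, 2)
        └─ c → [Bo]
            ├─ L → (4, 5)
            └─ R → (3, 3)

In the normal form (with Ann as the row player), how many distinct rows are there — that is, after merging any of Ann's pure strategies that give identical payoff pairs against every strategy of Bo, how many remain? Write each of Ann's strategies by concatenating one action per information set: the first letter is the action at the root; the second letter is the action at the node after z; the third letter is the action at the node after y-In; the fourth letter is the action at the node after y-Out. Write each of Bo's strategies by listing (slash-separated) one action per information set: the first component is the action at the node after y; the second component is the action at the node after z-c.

6

Ann has 16 pure strategies: yaDM, yaDC, yaWM, yaWC, ycDM, ycDC, ycWM, ycWC, zaDM, zaDC, zaWM, zaWC, zcDM, zcDC, zcWM, zcWC. Columns: In/L, In/R, Out/L, Out/R.
{yaDM, ycDM} → row (2,6) (2,6) (2,1) (2,1)
{yaDC, ycDC} → row (2,6) (2,6) (1,6) (1,6)
{yaWM, ycWM} → row (7,0) (7,0) (2,1) (2,1)
{yaWC, ycWC} → row (7,0) (7,0) (1,6) (1,6)
{zaDM, zaDC, zaWM, zaWC} → row (7,2) (7,2) (7,2) (7,2)
{zcDM, zcDC, zcWM, zcWC} → row (4,5) (3,3) (4,5) (3,3)
That's 6 distinct rows out of 16 strategies.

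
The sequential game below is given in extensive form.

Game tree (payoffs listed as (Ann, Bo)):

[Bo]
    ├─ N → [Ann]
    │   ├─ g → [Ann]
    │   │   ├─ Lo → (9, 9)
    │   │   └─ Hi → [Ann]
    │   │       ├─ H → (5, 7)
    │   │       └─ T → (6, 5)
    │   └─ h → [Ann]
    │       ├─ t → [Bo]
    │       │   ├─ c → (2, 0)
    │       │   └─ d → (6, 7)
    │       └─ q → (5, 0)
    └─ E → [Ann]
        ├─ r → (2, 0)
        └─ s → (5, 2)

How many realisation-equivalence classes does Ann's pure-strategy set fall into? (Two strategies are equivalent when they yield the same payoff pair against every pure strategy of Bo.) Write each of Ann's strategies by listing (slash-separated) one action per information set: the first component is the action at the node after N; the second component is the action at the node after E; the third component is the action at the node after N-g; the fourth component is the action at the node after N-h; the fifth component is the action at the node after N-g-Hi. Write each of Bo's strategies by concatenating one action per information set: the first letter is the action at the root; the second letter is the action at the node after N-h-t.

10

Ann has 32 pure strategies: g/r/Lo/t/H, g/r/Lo/t/T, g/r/Lo/q/H, g/r/Lo/q/T, g/r/Hi/t/H, g/r/Hi/t/T, g/r/Hi/q/H, g/r/Hi/q/T, g/s/Lo/t/H, g/s/Lo/t/T, g/s/Lo/q/H, g/s/Lo/q/T, g/s/Hi/t/H, g/s/Hi/t/T, g/s/Hi/q/H, g/s/Hi/q/T, h/r/Lo/t/H, h/r/Lo/t/T, h/r/Lo/q/H, h/r/Lo/q/T, h/r/Hi/t/H, h/r/Hi/t/T, h/r/Hi/q/H, h/r/Hi/q/T, h/s/Lo/t/H, h/s/Lo/t/T, h/s/Lo/q/H, h/s/Lo/q/T, h/s/Hi/t/H, h/s/Hi/t/T, h/s/Hi/q/H, h/s/Hi/q/T. Columns: Nc, Nd, Ec, Ed.
{g/r/Lo/t/H, g/r/Lo/t/T, g/r/Lo/q/H, g/r/Lo/q/T} → row (9,9) (9,9) (2,0) (2,0)
{g/r/Hi/t/H, g/r/Hi/q/H} → row (5,7) (5,7) (2,0) (2,0)
{g/r/Hi/t/T, g/r/Hi/q/T} → row (6,5) (6,5) (2,0) (2,0)
{g/s/Lo/t/H, g/s/Lo/t/T, g/s/Lo/q/H, g/s/Lo/q/T} → row (9,9) (9,9) (5,2) (5,2)
{g/s/Hi/t/H, g/s/Hi/q/H} → row (5,7) (5,7) (5,2) (5,2)
{g/s/Hi/t/T, g/s/Hi/q/T} → row (6,5) (6,5) (5,2) (5,2)
{h/r/Lo/t/H, h/r/Lo/t/T, h/r/Hi/t/H, h/r/Hi/t/T} → row (2,0) (6,7) (2,0) (2,0)
{h/r/Lo/q/H, h/r/Lo/q/T, h/r/Hi/q/H, h/r/Hi/q/T} → row (5,0) (5,0) (2,0) (2,0)
{h/s/Lo/t/H, h/s/Lo/t/T, h/s/Hi/t/H, h/s/Hi/t/T} → row (2,0) (6,7) (5,2) (5,2)
{h/s/Lo/q/H, h/s/Lo/q/T, h/s/Hi/q/H, h/s/Hi/q/T} → row (5,0) (5,0) (5,2) (5,2)
That's 10 distinct rows out of 32 strategies.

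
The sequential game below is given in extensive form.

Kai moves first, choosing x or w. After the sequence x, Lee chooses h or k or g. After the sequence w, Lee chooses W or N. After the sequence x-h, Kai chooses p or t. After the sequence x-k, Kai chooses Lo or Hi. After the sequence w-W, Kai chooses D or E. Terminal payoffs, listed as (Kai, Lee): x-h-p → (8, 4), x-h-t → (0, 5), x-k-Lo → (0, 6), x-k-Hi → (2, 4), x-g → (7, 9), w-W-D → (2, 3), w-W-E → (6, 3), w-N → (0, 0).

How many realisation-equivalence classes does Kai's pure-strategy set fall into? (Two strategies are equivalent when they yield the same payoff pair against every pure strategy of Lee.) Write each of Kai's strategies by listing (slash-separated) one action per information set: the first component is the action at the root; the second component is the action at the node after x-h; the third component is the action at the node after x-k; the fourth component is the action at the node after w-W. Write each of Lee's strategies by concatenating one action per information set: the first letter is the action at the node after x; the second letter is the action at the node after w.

Kai has 16 pure strategies: x/p/Lo/D, x/p/Lo/E, x/p/Hi/D, x/p/Hi/E, x/t/Lo/D, x/t/Lo/E, x/t/Hi/D, x/t/Hi/E, w/p/Lo/D, w/p/Lo/E, w/p/Hi/D, w/p/Hi/E, w/t/Lo/D, w/t/Lo/E, w/t/Hi/D, w/t/Hi/E. Columns: hW, hN, kW, kN, gW, gN.
{x/p/Lo/D, x/p/Lo/E} → row (8,4) (8,4) (0,6) (0,6) (7,9) (7,9)
{x/p/Hi/D, x/p/Hi/E} → row (8,4) (8,4) (2,4) (2,4) (7,9) (7,9)
{x/t/Lo/D, x/t/Lo/E} → row (0,5) (0,5) (0,6) (0,6) (7,9) (7,9)
{x/t/Hi/D, x/t/Hi/E} → row (0,5) (0,5) (2,4) (2,4) (7,9) (7,9)
{w/p/Lo/D, w/p/Hi/D, w/t/Lo/D, w/t/Hi/D} → row (2,3) (0,0) (2,3) (0,0) (2,3) (0,0)
{w/p/Lo/E, w/p/Hi/E, w/t/Lo/E, w/t/Hi/E} → row (6,3) (0,0) (6,3) (0,0) (6,3) (0,0)
That's 6 distinct rows out of 16 strategies.

6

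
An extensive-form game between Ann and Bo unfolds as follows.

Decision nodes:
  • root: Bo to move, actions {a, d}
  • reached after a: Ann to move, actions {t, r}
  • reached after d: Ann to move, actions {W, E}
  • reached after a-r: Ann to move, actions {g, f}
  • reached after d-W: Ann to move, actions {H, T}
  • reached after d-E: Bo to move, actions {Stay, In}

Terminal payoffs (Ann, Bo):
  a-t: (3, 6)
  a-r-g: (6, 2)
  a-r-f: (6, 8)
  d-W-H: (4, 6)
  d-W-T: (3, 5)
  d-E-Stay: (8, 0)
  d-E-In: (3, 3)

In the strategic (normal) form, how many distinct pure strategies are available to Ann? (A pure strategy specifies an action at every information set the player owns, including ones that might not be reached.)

Ann owns the node after a with actions {t, r} — two choices.
Ann owns the node after d with actions {W, E} — two choices.
Ann owns the node after a-r with actions {g, f} — two choices.
Ann owns the node after d-W with actions {H, T} — two choices.
A pure strategy fixes one action at each information set independently, so the count is the product 2 × 2 × 2 × 2 = 16.
(For reference, Bo has 4 pure strategies, giving a 16×4 normal-form matrix.)

16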